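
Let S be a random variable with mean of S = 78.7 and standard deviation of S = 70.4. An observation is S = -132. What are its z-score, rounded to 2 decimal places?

z = (S − mean of S) / standard deviation of S = (-132 − 78.7) / 70.4 ≈ -2.99.

z = -2.99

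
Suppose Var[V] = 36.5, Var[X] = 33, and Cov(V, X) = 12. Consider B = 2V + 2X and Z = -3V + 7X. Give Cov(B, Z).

Cov(B, Z) = 339

By bilinearity, Cov(B, Z) = ac·Var[V] + bd·Var[X] + (ad+bc)·Cov(V, X), with a=2, b=2, c=-3, d=7.
ac·Var[V] = 2·(-3)·36.5 = -219
bd·Var[X] = 2·7·33 = 462
(ad+bc)·Cov(V, X) = (8)·12 = 96
Cov(B, Z) = -219 + 462 + 96 = 339.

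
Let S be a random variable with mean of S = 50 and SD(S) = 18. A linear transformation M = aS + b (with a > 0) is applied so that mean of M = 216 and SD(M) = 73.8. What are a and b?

SD(M) = a·SD(S) (a > 0), so a = 73.8/18 = 4.1.
mean of M = a·mean of S + b, so b = 216 − 4.1·50 = 11.

a = 4.1, b = 11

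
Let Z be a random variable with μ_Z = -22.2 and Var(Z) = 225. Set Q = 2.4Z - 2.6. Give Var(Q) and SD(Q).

Q = 2.4Z - 2.6 is linear with a = 2.4, b = -2.6.
Var(Q) = a²·Var(Z) = 2.4²·225 = 1296 (the additive constant -2.6 does not affect variance).
SD(Z) = √225 = 15.
SD(Q) = |a|·SD(Z) = |2.4|·15 = 36.

Var(Q) = 1296, SD(Q) = 36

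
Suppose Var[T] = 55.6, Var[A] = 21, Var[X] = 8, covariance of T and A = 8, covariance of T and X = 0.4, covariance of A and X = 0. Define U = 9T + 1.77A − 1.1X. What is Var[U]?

Var[U] = 4826.0309

Var[U] = a²·Var[T] + b²·Var[A] + c²·Var[X] + 2ab·covariance of T and A + 2ac·covariance of T and X + 2bc·covariance of A and X, with a = 9, b = 1.77, c = -1.1.
= 4503.6 + 65.7909 + 9.68 + 254.88 + (-7.92) + 0
= 4826.0309.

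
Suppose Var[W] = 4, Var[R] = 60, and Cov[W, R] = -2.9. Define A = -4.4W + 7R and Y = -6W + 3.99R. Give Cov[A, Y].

By bilinearity, Cov[A, Y] = ac·Var[W] + bd·Var[R] + (ad+bc)·Cov[W, R], with a=-4.4, b=7, c=-6, d=3.99.
ac·Var[W] = (-4.4)·(-6)·4 = 105.6
bd·Var[R] = 7·3.99·60 = 1675.8
(ad+bc)·Cov[W, R] = (-59.556)·(-2.9) = 172.7124
Cov[A, Y] = 105.6 + 1675.8 + 172.7124 = 1954.1124.

Cov[A, Y] = 1954.1124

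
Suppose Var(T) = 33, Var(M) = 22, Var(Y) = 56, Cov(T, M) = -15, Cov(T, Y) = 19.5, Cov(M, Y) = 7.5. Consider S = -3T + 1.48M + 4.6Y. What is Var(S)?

Var(S) = 1227.2688

Var(S) = a²·Var(T) + b²·Var(M) + c²·Var(Y) + 2ab·Cov(T, M) + 2ac·Cov(T, Y) + 2bc·Cov(M, Y), with a = -3, b = 1.48, c = 4.6.
= 297 + 48.1888 + 1184.96 + 133.2 + (-538.2) + 102.12
= 1227.2688.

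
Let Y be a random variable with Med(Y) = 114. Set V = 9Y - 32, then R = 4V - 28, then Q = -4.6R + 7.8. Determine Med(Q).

Med(Q) = -18153

Med(V) = 9·114 + (-32) = 994.
Med(R) = 4·994 + (-28) = 3948.
Med(Q) = (-4.6)·3948 + 7.8 = -18153.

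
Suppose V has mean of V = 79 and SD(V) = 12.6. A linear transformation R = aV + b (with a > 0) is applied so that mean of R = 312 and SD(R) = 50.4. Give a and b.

SD(R) = a·SD(V) (a > 0), so a = 50.4/12.6 = 4.
mean of R = a·mean of V + b, so b = 312 − 4·79 = -4.

a = 4, b = -4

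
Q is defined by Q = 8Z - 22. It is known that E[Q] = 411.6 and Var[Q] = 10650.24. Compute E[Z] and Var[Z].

E[Z] = 54.2, Var[Z] = 166.41

From Q = 8Z - 22: E[Q] = a·E[Z] + b, so E[Z] = (E[Q] − b)/a = (411.6 − (-22))/8 = 54.2.
Var[Q] = a²·Var[Z], so Var[Z] = 10650.24/8² = 166.41.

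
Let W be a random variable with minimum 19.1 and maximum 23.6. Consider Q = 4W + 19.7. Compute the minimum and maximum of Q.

a = 4 > 0, so min(Q) = a·min(W)+b = 4·19.1 + 19.7 = 96.1 and max(Q) = 4·23.6 + 19.7 = 114.1.

min(Q) = 96.1, max(Q) = 114.1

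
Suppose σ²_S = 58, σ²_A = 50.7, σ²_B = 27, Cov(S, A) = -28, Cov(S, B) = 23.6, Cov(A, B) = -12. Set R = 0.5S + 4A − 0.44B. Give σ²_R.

σ²_R = a²·σ²_S + b²·σ²_A + c²·σ²_B + 2ab·Cov(S, A) + 2ac·Cov(S, B) + 2bc·Cov(A, B), with a = 0.5, b = 4, c = -0.44.
= 14.5 + 811.2 + 5.2272 + (-112) + (-10.384) + 42.24
= 750.7832.

σ²_R = 750.7832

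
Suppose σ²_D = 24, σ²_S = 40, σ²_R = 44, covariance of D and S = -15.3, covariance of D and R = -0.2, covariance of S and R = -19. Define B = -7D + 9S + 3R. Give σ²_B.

σ²_B = 5722.2

σ²_B = a²·σ²_D + b²·σ²_S + c²·σ²_R + 2ab·covariance of D and S + 2ac·covariance of D and R + 2bc·covariance of S and R, with a = -7, b = 9, c = 3.
= 1176 + 3240 + 396 + 1927.8 + 8.4 + (-1026)
= 5722.2.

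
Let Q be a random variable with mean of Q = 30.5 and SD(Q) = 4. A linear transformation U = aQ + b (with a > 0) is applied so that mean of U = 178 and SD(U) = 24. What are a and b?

a = 6, b = -5

SD(U) = a·SD(Q) (a > 0), so a = 24/4 = 6.
mean of U = a·mean of Q + b, so b = 178 − 6·30.5 = -5.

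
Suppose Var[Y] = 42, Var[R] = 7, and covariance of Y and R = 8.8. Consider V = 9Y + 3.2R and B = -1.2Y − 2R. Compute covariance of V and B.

By bilinearity, covariance of V and B = ac·Var[Y] + bd·Var[R] + (ad+bc)·covariance of Y and R, with a=9, b=3.2, c=-1.2, d=-2.
ac·Var[Y] = 9·(-1.2)·42 = -453.6
bd·Var[R] = 3.2·(-2)·7 = -44.8
(ad+bc)·covariance of Y and R = (-21.84)·8.8 = -192.192
covariance of V and B = -453.6 + (-44.8) + (-192.192) = -690.592.

covariance of V and B = -690.592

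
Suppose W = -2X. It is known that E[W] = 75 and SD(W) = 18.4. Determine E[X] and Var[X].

From W = -2X: E[W] = a·E[X] + b, so E[X] = (E[W] − b)/a = (75 − 0)/(-2) = -37.5.
Var[W] = 18.4² = 338.56.
Var[W] = a²·Var[X], so Var[X] = 338.56/(-2)² = 84.64.

E[X] = -37.5, Var[X] = 84.64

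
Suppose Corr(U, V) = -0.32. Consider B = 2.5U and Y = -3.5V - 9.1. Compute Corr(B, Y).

Corr(B, Y) = 0.32

Linear rescalings preserve |correlation|; the slopes 2.5 and -3.5 have opposite signs, so the correlation flips sign: Corr(B, Y) = −Corr(U, V) = 0.32.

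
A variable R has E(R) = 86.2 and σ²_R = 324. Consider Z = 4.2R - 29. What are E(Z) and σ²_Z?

Z = 4.2R - 29 is linear with a = 4.2, b = -29.
E(Z) = a·E(R) + b = 4.2·86.2 + (-29) = 333.04.
σ²_Z = a²·σ²_R = 4.2²·324 = 5715.36 (the additive constant -29 does not affect variance).

E(Z) = 333.04, σ²_Z = 5715.36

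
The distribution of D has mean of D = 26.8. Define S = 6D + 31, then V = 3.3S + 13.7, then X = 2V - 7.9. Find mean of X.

mean of S = 6·26.8 + 31 = 191.8.
mean of V = 3.3·191.8 + 13.7 = 646.64.
mean of X = 2·646.64 + (-7.9) = 1285.38.

mean of X = 1285.38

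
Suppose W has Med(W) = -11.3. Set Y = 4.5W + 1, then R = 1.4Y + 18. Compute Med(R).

Med(Y) = 4.5·(-11.3) + 1 = -49.85.
Med(R) = 1.4·(-49.85) + 18 = -51.79.

Med(R) = -51.79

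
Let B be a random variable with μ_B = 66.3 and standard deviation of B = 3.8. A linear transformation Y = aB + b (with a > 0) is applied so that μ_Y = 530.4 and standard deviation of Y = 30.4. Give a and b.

standard deviation of Y = a·standard deviation of B (a > 0), so a = 30.4/3.8 = 8.
μ_Y = a·μ_B + b, so b = 530.4 − 8·66.3 = 0.

a = 8, b = 0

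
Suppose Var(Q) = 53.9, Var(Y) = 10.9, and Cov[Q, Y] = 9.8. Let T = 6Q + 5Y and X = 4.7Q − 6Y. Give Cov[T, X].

By bilinearity, Cov[T, X] = ac·Var(Q) + bd·Var(Y) + (ad+bc)·Cov[Q, Y], with a=6, b=5, c=4.7, d=-6.
ac·Var(Q) = 6·4.7·53.9 = 1519.98
bd·Var(Y) = 5·(-6)·10.9 = -327
(ad+bc)·Cov[Q, Y] = (-12.5)·9.8 = -122.5
Cov[T, X] = 1519.98 + (-327) + (-122.5) = 1070.48.

Cov[T, X] = 1070.48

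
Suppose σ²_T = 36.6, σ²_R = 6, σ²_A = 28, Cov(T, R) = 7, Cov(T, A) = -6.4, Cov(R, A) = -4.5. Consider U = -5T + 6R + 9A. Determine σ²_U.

σ²_U = 3069

σ²_U = a²·σ²_T + b²·σ²_R + c²·σ²_A + 2ab·Cov(T, R) + 2ac·Cov(T, A) + 2bc·Cov(R, A), with a = -5, b = 6, c = 9.
= 915 + 216 + 2268 + (-420) + 576 + (-486)
= 3069.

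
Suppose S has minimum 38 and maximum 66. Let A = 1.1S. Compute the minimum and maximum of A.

a = 1.1 > 0, so min(A) = a·min(S)+b = 1.1·38 = 41.8 and max(A) = 1.1·66 = 72.6.

min(A) = 41.8, max(A) = 72.6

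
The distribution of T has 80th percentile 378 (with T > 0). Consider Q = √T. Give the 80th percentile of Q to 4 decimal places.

80th percentile of Q = 19.4422

√T is increasing, so P_{80}(Q) = g(P_{80}(T)) ≈ 19.4422.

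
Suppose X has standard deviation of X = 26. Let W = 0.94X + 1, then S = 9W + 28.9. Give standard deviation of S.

standard deviation of W = |0.94|·26 = 24.44.
standard deviation of S = |9|·24.44 = 219.96.

standard deviation of S = 219.96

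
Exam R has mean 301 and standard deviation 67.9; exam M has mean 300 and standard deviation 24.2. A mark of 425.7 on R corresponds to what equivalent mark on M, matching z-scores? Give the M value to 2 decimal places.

z = (425.7 − 301)/67.9 ≈ 1.8365.
M = 300 + z·24.2 = 300 + (425.7 − 301)·24.2/67.9 ≈ 344.44.

M = 344.44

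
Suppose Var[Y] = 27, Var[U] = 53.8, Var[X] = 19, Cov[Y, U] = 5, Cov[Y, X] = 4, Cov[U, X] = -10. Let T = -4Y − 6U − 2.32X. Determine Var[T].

Var[T] = 2506.9056

Var[T] = a²·Var[Y] + b²·Var[U] + c²·Var[X] + 2ab·Cov[Y, U] + 2ac·Cov[Y, X] + 2bc·Cov[U, X], with a = -4, b = -6, c = -2.32.
= 432 + 1936.8 + 102.2656 + 240 + 74.24 + (-278.4)
= 2506.9056.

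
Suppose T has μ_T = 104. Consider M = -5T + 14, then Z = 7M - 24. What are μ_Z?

μ_Z = -3566

μ_M = (-5)·104 + 14 = -506.
μ_Z = 7·(-506) + (-24) = -3566.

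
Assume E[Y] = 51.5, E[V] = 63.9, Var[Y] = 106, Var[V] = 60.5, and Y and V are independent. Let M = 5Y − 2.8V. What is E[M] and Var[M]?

E[M] = 5·E[Y] + (-2.8)·E[V] = 5·51.5 + (-2.8)·63.9 = 78.58.
Var[M] = a²·Var[Y] + b²·Var[V] + 2ab·Cov[Y, V] with a = 5, b = -2.8.
Independence gives Cov[Y, V] = 0.
= 5²·106 + (-2.8)²·60.5 + 2·5·(-2.8)·0
= 2650 + 474.32 + 0 = 3124.32.

E[M] = 78.58, Var[M] = 3124.32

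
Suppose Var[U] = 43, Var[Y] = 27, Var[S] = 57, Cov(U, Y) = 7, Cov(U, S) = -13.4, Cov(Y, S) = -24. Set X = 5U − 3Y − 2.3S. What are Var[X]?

Var[X] = 1386.53

Var[X] = a²·Var[U] + b²·Var[Y] + c²·Var[S] + 2ab·Cov(U, Y) + 2ac·Cov(U, S) + 2bc·Cov(Y, S), with a = 5, b = -3, c = -2.3.
= 1075 + 243 + 301.53 + (-210) + 308.2 + (-331.2)
= 1386.53.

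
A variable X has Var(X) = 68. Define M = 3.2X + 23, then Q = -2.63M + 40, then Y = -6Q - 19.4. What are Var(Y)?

Var(Y) = 173389.529088

Var(M) = 3.2²·68 = 696.32.
Var(Q) = (-2.63)²·696.32 = 4816.375808.
Var(Y) = (-6)²·4816.375808 = 173389.529088.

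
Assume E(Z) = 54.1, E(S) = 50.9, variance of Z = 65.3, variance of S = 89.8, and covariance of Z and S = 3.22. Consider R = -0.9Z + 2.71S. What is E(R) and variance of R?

E(R) = (-0.9)·E(Z) + 2.71·E(S) = (-0.9)·54.1 + 2.71·50.9 = 89.249.
variance of R = a²·variance of Z + b²·variance of S + 2ab·covariance of Z and S with a = -0.9, b = 2.71.
= (-0.9)²·65.3 + 2.71²·89.8 + 2·(-0.9)·2.71·3.22
= 52.893 + 659.50018 + (-15.70716) = 696.68602.

E(R) = 89.249, variance of R = 696.68602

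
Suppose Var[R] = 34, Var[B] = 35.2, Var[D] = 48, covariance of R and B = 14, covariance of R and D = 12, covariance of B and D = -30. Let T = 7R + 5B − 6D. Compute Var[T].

Var[T] = 6046

Var[T] = a²·Var[R] + b²·Var[B] + c²·Var[D] + 2ab·covariance of R and B + 2ac·covariance of R and D + 2bc·covariance of B and D, with a = 7, b = 5, c = -6.
= 1666 + 880 + 1728 + 980 + (-1008) + 1800
= 6046.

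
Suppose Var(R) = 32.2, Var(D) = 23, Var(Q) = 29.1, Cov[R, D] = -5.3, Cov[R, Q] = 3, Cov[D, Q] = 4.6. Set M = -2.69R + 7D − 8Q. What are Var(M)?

Var(M) = a²·Var(R) + b²·Var(D) + c²·Var(Q) + 2ab·Cov[R, D] + 2ac·Cov[R, Q] + 2bc·Cov[D, Q], with a = -2.69, b = 7, c = -8.
= 233.00242 + 1127 + 1862.4 + 199.598 + 129.12 + (-515.2)
= 3035.92042.

Var(M) = 3035.92042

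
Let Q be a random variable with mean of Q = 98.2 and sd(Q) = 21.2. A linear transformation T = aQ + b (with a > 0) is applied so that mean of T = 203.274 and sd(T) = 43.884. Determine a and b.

a = 2.07, b = 0

sd(T) = a·sd(Q) (a > 0), so a = 43.884/21.2 = 2.07.
mean of T = a·mean of Q + b, so b = 203.274 − 2.07·98.2 = 0.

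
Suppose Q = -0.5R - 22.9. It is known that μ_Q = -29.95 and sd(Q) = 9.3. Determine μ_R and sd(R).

μ_R = 14.1, sd(R) = 18.6

From Q = -0.5R - 22.9: μ_Q = a·μ_R + b, so μ_R = (μ_Q − b)/a = (-29.95 − (-22.9))/(-0.5) = 14.1.
sd(Q) = |a|·sd(R), so sd(R) = 9.3/|-0.5| = 18.6.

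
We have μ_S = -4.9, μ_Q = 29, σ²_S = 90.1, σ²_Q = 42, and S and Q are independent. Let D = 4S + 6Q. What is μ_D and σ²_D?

μ_D = 154.4, σ²_D = 2953.6

μ_D = 4·μ_S + 6·μ_Q = 4·(-4.9) + 6·29 = 154.4.
σ²_D = a²·σ²_S + b²·σ²_Q + 2ab·covariance of S and Q with a = 4, b = 6.
Independence gives covariance of S and Q = 0.
= 4²·90.1 + 6²·42 + 2·4·6·0
= 1441.6 + 1512 + 0 = 2953.6.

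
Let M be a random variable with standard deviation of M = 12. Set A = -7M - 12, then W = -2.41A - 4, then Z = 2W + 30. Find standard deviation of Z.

standard deviation of Z = 404.88

standard deviation of A = |-7|·12 = 84.
standard deviation of W = |-2.41|·84 = 202.44.
standard deviation of Z = |2|·202.44 = 404.88.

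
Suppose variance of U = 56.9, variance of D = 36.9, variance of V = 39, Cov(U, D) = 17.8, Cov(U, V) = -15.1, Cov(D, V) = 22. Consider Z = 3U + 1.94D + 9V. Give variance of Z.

variance of Z = a²·variance of U + b²·variance of D + c²·variance of V + 2ab·Cov(U, D) + 2ac·Cov(U, V) + 2bc·Cov(D, V), with a = 3, b = 1.94, c = 9.
= 512.1 + 138.87684 + 3159 + 207.192 + (-815.4) + 768.24
= 3970.00884.

variance of Z = 3970.00884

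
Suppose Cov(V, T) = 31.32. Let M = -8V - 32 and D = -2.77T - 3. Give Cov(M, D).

Cov(M, D) = 694.0512

Cov(M, D) = a·c·Cov(V, T) = (-8)·(-2.77)·31.32 = 694.0512. Additive constants drop out.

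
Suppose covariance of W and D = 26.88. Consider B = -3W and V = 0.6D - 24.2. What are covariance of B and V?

covariance of B and V = -48.384

covariance of B and V = a·c·covariance of W and D = (-3)·0.6·26.88 = -48.384. Additive constants drop out.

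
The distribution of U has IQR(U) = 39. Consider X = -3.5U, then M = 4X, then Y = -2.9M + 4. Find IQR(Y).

IQR(X) = |-3.5|·39 = 136.5.
IQR(M) = |4|·136.5 = 546.
IQR(Y) = |-2.9|·546 = 1583.4.

IQR(Y) = 1583.4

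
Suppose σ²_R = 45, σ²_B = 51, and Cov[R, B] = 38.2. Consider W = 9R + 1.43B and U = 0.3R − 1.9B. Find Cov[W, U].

Cov[W, U] = -653.8992

By bilinearity, Cov[W, U] = ac·σ²_R + bd·σ²_B + (ad+bc)·Cov[R, B], with a=9, b=1.43, c=0.3, d=-1.9.
ac·σ²_R = 9·0.3·45 = 121.5
bd·σ²_B = 1.43·(-1.9)·51 = -138.567
(ad+bc)·Cov[R, B] = (-16.671)·38.2 = -636.8322
Cov[W, U] = 121.5 + (-138.567) + (-636.8322) = -653.8992.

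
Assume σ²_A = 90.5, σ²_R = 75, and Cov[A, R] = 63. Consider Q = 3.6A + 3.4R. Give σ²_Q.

σ²_Q = a²·σ²_A + b²·σ²_R + 2ab·Cov[A, R] with a = 3.6, b = 3.4.
= 3.6²·90.5 + 3.4²·75 + 2·3.6·3.4·63
= 1172.88 + 867 + 1542.24 = 3582.12.

σ²_Q = 3582.12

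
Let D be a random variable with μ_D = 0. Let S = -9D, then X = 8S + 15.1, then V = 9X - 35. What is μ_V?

μ_V = 100.9

μ_S = (-9)·0 = 0.
μ_X = 8·0 + 15.1 = 15.1.
μ_V = 9·15.1 + (-35) = 100.9.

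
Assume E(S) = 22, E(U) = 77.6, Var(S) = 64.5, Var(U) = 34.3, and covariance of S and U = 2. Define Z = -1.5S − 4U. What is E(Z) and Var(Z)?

E(Z) = -343.4, Var(Z) = 717.925

E(Z) = (-1.5)·E(S) + (-4)·E(U) = (-1.5)·22 + (-4)·77.6 = -343.4.
Var(Z) = a²·Var(S) + b²·Var(U) + 2ab·covariance of S and U with a = -1.5, b = -4.
= (-1.5)²·64.5 + (-4)²·34.3 + 2·(-1.5)·(-4)·2
= 145.125 + 548.8 + 24 = 717.925.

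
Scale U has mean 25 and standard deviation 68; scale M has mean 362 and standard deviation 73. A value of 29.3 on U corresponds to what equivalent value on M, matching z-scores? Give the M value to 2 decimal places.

z = (29.3 − 25)/68 ≈ 0.0632.
M = 362 + z·73 = 362 + (29.3 − 25)·73/68 ≈ 366.62.

M = 366.62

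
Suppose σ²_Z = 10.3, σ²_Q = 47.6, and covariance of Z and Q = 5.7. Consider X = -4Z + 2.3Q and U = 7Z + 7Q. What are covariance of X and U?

By bilinearity, covariance of X and U = ac·σ²_Z + bd·σ²_Q + (ad+bc)·covariance of Z and Q, with a=-4, b=2.3, c=7, d=7.
ac·σ²_Z = (-4)·7·10.3 = -288.4
bd·σ²_Q = 2.3·7·47.6 = 766.36
(ad+bc)·covariance of Z and Q = (-11.9)·5.7 = -67.83
covariance of X and U = -288.4 + 766.36 + (-67.83) = 410.13.

covariance of X and U = 410.13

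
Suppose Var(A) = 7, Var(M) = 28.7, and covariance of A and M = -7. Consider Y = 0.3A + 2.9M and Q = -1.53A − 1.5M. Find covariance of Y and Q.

covariance of Y and Q = -93.849

By bilinearity, covariance of Y and Q = ac·Var(A) + bd·Var(M) + (ad+bc)·covariance of A and M, with a=0.3, b=2.9, c=-1.53, d=-1.5.
ac·Var(A) = 0.3·(-1.53)·7 = -3.213
bd·Var(M) = 2.9·(-1.5)·28.7 = -124.845
(ad+bc)·covariance of A and M = (-4.887)·(-7) = 34.209
covariance of Y and Q = -3.213 + (-124.845) + 34.209 = -93.849.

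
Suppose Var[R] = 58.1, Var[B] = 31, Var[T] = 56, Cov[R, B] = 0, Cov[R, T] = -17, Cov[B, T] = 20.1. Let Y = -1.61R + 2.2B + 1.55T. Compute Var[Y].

Var[Y] = 657.11001

Var[Y] = a²·Var[R] + b²·Var[B] + c²·Var[T] + 2ab·Cov[R, B] + 2ac·Cov[R, T] + 2bc·Cov[B, T], with a = -1.61, b = 2.2, c = 1.55.
= 150.60101 + 150.04 + 134.54 + 0 + 84.847 + 137.082
= 657.11001.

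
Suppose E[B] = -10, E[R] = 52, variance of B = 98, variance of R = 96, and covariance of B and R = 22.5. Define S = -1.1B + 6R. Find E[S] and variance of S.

E[S] = (-1.1)·E[B] + 6·E[R] = (-1.1)·(-10) + 6·52 = 323.
variance of S = a²·variance of B + b²·variance of R + 2ab·covariance of B and R with a = -1.1, b = 6.
= (-1.1)²·98 + 6²·96 + 2·(-1.1)·6·22.5
= 118.58 + 3456 + (-297) = 3277.58.

E[S] = 323, variance of S = 3277.58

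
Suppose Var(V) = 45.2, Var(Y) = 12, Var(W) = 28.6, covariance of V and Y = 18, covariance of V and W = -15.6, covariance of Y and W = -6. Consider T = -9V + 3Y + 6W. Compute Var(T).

Var(T) = 5295.6

Var(T) = a²·Var(V) + b²·Var(Y) + c²·Var(W) + 2ab·covariance of V and Y + 2ac·covariance of V and W + 2bc·covariance of Y and W, with a = -9, b = 3, c = 6.
= 3661.2 + 108 + 1029.6 + (-972) + 1684.8 + (-216)
= 5295.6.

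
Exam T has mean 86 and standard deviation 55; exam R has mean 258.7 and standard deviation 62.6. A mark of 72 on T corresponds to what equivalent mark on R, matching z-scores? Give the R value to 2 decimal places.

R = 242.77

z = (72 − 86)/55 ≈ -0.2545.
R = 258.7 + z·62.6 = 258.7 + (72 − 86)·62.6/55 ≈ 242.77.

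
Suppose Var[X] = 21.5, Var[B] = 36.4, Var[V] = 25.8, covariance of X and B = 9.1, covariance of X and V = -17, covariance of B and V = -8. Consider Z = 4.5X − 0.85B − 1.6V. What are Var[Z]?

Var[Z] = a²·Var[X] + b²·Var[B] + c²·Var[V] + 2ab·covariance of X and B + 2ac·covariance of X and V + 2bc·covariance of B and V, with a = 4.5, b = -0.85, c = -1.6.
= 435.375 + 26.299 + 66.048 + (-69.615) + 244.8 + (-21.76)
= 681.147.

Var[Z] = 681.147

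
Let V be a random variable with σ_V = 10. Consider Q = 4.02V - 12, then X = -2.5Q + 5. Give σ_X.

σ_X = 100.5

σ_Q = |4.02|·10 = 40.2.
σ_X = |-2.5|·40.2 = 100.5.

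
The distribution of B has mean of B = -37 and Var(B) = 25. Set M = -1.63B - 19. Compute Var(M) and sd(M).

M = -1.63B - 19 is linear with a = -1.63, b = -19.
Var(M) = a²·Var(B) = (-1.63)²·25 = 66.4225 (the additive constant -19 does not affect variance).
sd(B) = √25 = 5.
sd(M) = |a|·sd(B) = |-1.63|·5 = 8.15.

Var(M) = 66.4225, sd(M) = 8.15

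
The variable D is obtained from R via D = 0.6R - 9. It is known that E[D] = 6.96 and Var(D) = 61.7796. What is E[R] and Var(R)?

From D = 0.6R - 9: E[D] = a·E[R] + b, so E[R] = (E[D] − b)/a = (6.96 − (-9))/0.6 = 26.6.
Var(D) = a²·Var(R), so Var(R) = 61.7796/0.6² = 171.61.

E[R] = 26.6, Var(R) = 171.61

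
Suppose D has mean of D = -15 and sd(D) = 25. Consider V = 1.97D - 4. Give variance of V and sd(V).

V = 1.97D - 4 is linear with a = 1.97, b = -4.
variance of D = 25² = 625.
variance of V = a²·variance of D = 1.97²·625 = 2425.5625 (the additive constant -4 does not affect variance).
sd(V) = |a|·sd(D) = |1.97|·25 = 49.25.

variance of V = 2425.5625, sd(V) = 49.25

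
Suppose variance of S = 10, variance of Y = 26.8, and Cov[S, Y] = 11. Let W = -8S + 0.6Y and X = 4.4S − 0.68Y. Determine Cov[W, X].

By bilinearity, Cov[W, X] = ac·variance of S + bd·variance of Y + (ad+bc)·Cov[S, Y], with a=-8, b=0.6, c=4.4, d=-0.68.
ac·variance of S = (-8)·4.4·10 = -352
bd·variance of Y = 0.6·(-0.68)·26.8 = -10.9344
(ad+bc)·Cov[S, Y] = (8.08)·11 = 88.88
Cov[W, X] = -352 + (-10.9344) + 88.88 = -274.0544.

Cov[W, X] = -274.0544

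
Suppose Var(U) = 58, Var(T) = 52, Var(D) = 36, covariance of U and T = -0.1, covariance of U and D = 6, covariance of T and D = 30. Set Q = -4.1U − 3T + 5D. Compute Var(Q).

Var(Q) = 1194.52

Var(Q) = a²·Var(U) + b²·Var(T) + c²·Var(D) + 2ab·covariance of U and T + 2ac·covariance of U and D + 2bc·covariance of T and D, with a = -4.1, b = -3, c = 5.
= 974.98 + 468 + 900 + (-2.46) + (-246) + (-900)
= 1194.52.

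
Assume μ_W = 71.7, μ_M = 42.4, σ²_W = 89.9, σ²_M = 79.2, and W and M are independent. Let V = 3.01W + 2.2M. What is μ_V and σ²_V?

μ_V = 3.01·μ_W + 2.2·μ_M = 3.01·71.7 + 2.2·42.4 = 309.097.
σ²_V = a²·σ²_W + b²·σ²_M + 2ab·Cov[W, M] with a = 3.01, b = 2.2.
Independence gives Cov[W, M] = 0.
= 3.01²·89.9 + 2.2²·79.2 + 2·3.01·2.2·0
= 814.50299 + 383.328 + 0 = 1197.83099.

μ_V = 309.097, σ²_V = 1197.83099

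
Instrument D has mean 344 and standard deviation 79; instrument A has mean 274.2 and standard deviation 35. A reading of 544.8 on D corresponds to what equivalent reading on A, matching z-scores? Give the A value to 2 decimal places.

z = (544.8 − 344)/79 ≈ 2.5418.
A = 274.2 + z·35 = 274.2 + (544.8 − 344)·35/79 ≈ 363.16.

A = 363.16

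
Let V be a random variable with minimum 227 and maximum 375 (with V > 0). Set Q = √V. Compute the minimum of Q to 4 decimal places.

min(Q) = 15.0665

√V is increasing on this domain, so min(Q) comes from min(V) = 227: min(Q) = √(227) ≈ 15.0665.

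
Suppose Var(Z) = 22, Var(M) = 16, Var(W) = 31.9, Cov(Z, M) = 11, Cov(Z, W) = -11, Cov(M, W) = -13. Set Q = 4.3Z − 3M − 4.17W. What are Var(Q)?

Var(Q) = a²·Var(Z) + b²·Var(M) + c²·Var(W) + 2ab·Cov(Z, M) + 2ac·Cov(Z, W) + 2bc·Cov(M, W), with a = 4.3, b = -3, c = -4.17.
= 406.78 + 144 + 554.70591 + (-283.8) + 394.482 + (-325.26)
= 890.90791.

Var(Q) = 890.90791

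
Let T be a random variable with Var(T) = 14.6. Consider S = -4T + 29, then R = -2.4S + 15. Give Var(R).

Var(R) = 1345.536

Var(S) = (-4)²·14.6 = 233.6.
Var(R) = (-2.4)²·233.6 = 1345.536.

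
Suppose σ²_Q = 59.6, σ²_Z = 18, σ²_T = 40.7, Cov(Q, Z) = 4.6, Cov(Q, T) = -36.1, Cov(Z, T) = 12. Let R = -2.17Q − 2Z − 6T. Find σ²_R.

σ²_R = a²·σ²_Q + b²·σ²_Z + c²·σ²_T + 2ab·Cov(Q, Z) + 2ac·Cov(Q, T) + 2bc·Cov(Z, T), with a = -2.17, b = -2, c = -6.
= 280.65044 + 72 + 1465.2 + 39.928 + (-940.044) + 288
= 1205.73444.

σ²_R = 1205.73444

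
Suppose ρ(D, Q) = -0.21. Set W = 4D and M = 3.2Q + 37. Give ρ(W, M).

ρ(W, M) = -0.21

Linear rescalings preserve correlation up to sign; here the slopes 4 and 3.2 have the same sign, so ρ(W, M) = ρ(D, Q) = -0.21.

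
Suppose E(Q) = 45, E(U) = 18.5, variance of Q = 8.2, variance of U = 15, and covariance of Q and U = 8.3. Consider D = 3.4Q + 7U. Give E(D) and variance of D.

E(D) = 282.5, variance of D = 1224.872

E(D) = 3.4·E(Q) + 7·E(U) = 3.4·45 + 7·18.5 = 282.5.
variance of D = a²·variance of Q + b²·variance of U + 2ab·covariance of Q and U with a = 3.4, b = 7.
= 3.4²·8.2 + 7²·15 + 2·3.4·7·8.3
= 94.792 + 735 + 395.08 = 1224.872.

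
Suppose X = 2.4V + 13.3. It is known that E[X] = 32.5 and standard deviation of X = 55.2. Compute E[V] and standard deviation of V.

From X = 2.4V + 13.3: E[X] = a·E[V] + b, so E[V] = (E[X] − b)/a = (32.5 − 13.3)/2.4 = 8.
standard deviation of X = |a|·standard deviation of V, so standard deviation of V = 55.2/|2.4| = 23.

E[V] = 8, standard deviation of V = 23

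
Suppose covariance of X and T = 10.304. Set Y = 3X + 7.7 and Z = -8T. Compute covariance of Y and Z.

covariance of Y and Z = a·c·covariance of X and T = 3·(-8)·10.304 = -247.296. Additive constants drop out.

covariance of Y and Z = -247.296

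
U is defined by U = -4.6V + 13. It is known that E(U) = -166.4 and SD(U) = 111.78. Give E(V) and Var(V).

From U = -4.6V + 13: E(U) = a·E(V) + b, so E(V) = (E(U) − b)/a = (-166.4 − 13)/(-4.6) = 39.
Var(U) = 111.78² = 12494.7684.
Var(U) = a²·Var(V), so Var(V) = 12494.7684/(-4.6)² = 590.49.

E(V) = 39, Var(V) = 590.49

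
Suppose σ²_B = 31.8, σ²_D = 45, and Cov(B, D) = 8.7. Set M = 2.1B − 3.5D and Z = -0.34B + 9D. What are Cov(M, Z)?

Cov(M, Z) = -1265.4222

By bilinearity, Cov(M, Z) = ac·σ²_B + bd·σ²_D + (ad+bc)·Cov(B, D), with a=2.1, b=-3.5, c=-0.34, d=9.
ac·σ²_B = 2.1·(-0.34)·31.8 = -22.7052
bd·σ²_D = (-3.5)·9·45 = -1417.5
(ad+bc)·Cov(B, D) = (20.09)·8.7 = 174.783
Cov(M, Z) = -22.7052 + (-1417.5) + 174.783 = -1265.4222.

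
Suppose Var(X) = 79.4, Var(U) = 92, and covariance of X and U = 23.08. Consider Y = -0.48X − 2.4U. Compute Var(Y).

Var(Y) = 601.39008

Var(Y) = a²·Var(X) + b²·Var(U) + 2ab·covariance of X and U with a = -0.48, b = -2.4.
= (-0.48)²·79.4 + (-2.4)²·92 + 2·(-0.48)·(-2.4)·23.08
= 18.29376 + 529.92 + 53.17632 = 601.39008.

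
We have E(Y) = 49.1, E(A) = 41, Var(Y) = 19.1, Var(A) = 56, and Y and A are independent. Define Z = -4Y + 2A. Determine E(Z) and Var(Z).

E(Z) = (-4)·E(Y) + 2·E(A) = (-4)·49.1 + 2·41 = -114.4.
Var(Z) = a²·Var(Y) + b²·Var(A) + 2ab·Cov[Y, A] with a = -4, b = 2.
Independence gives Cov[Y, A] = 0.
= (-4)²·19.1 + 2²·56 + 2·(-4)·2·0
= 305.6 + 224 + 0 = 529.6.

E(Z) = -114.4, Var(Z) = 529.6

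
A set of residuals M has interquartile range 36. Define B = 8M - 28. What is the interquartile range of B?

Under B = aM + b, IQR(B) = |a|·IQR(M) = |8|·36 = 288 (shifts cancel; spread scales by |a|).

IQR(B) = 288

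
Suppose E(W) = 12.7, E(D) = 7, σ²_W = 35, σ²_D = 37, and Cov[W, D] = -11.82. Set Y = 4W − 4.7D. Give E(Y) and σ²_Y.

E(Y) = 4·E(W) + (-4.7)·E(D) = 4·12.7 + (-4.7)·7 = 17.9.
σ²_Y = a²·σ²_W + b²·σ²_D + 2ab·Cov[W, D] with a = 4, b = -4.7.
= 4²·35 + (-4.7)²·37 + 2·4·(-4.7)·(-11.82)
= 560 + 817.33 + 444.432 = 1821.762.

E(Y) = 17.9, σ²_Y = 1821.762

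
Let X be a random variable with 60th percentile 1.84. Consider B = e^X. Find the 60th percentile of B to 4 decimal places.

60th percentile of B = 6.2965

e^X is increasing, so P_{60}(B) = g(P_{60}(X)) ≈ 6.2965.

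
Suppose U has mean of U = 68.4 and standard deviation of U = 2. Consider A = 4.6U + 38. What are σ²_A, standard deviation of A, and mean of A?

A = 4.6U + 38 is linear with a = 4.6, b = 38.
σ²_U = 2² = 4.
σ²_A = a²·σ²_U = 4.6²·4 = 84.64 (the additive constant 38 does not affect variance).
standard deviation of A = |a|·standard deviation of U = |4.6|·2 = 9.2.
mean of A = a·mean of U + b = 4.6·68.4 + 38 = 352.64.

σ²_A = 84.64, standard deviation of A = 9.2, mean of A = 352.64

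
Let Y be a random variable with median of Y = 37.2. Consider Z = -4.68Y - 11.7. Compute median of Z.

median of Z = -185.796

A linear map preserves order up to sign, so median of Z = a·median of Y + b = (-4.68)·37.2 + (-11.7) = -185.796.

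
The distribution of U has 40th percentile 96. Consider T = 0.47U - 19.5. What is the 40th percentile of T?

40th percentile of T = 25.62

Since a = 0.47 > 0 the transformation is increasing, so the 40th percentile of T = a·(P_{40} of U) + b = 0.47·96 + (-19.5) = 25.62.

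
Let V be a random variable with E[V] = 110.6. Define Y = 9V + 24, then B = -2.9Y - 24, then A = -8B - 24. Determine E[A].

E[Y] = 9·110.6 + 24 = 1019.4.
E[B] = (-2.9)·1019.4 + (-24) = -2980.26.
E[A] = (-8)·(-2980.26) + (-24) = 23818.08.

E[A] = 23818.08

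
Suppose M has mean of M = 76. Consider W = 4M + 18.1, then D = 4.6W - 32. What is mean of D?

mean of W = 4·76 + 18.1 = 322.1.
mean of D = 4.6·322.1 + (-32) = 1449.66.

mean of D = 1449.66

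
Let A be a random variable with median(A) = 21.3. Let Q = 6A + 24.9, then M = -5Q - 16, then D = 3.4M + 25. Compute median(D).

median(D) = -2625.3

median(Q) = 6·21.3 + 24.9 = 152.7.
median(M) = (-5)·152.7 + (-16) = -779.5.
median(D) = 3.4·(-779.5) + 25 = -2625.3.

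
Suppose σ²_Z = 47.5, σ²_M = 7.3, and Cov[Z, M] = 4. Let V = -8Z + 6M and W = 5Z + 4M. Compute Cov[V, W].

Cov[V, W] = -1732.8

By bilinearity, Cov[V, W] = ac·σ²_Z + bd·σ²_M + (ad+bc)·Cov[Z, M], with a=-8, b=6, c=5, d=4.
ac·σ²_Z = (-8)·5·47.5 = -1900
bd·σ²_M = 6·4·7.3 = 175.2
(ad+bc)·Cov[Z, M] = (-2)·4 = -8
Cov[V, W] = -1900 + 175.2 + (-8) = -1732.8.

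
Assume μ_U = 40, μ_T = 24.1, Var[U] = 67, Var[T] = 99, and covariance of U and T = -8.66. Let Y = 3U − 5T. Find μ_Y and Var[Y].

μ_Y = 3·μ_U + (-5)·μ_T = 3·40 + (-5)·24.1 = -0.5.
Var[Y] = a²·Var[U] + b²·Var[T] + 2ab·covariance of U and T with a = 3, b = -5.
= 3²·67 + (-5)²·99 + 2·3·(-5)·(-8.66)
= 603 + 2475 + 259.8 = 3337.8.

μ_Y = -0.5, Var[Y] = 3337.8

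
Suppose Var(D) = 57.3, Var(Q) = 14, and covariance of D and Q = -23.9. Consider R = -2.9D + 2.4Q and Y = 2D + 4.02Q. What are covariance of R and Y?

By bilinearity, covariance of R and Y = ac·Var(D) + bd·Var(Q) + (ad+bc)·covariance of D and Q, with a=-2.9, b=2.4, c=2, d=4.02.
ac·Var(D) = (-2.9)·2·57.3 = -332.34
bd·Var(Q) = 2.4·4.02·14 = 135.072
(ad+bc)·covariance of D and Q = (-6.858)·(-23.9) = 163.9062
covariance of R and Y = -332.34 + 135.072 + 163.9062 = -33.3618.

covariance of R and Y = -33.3618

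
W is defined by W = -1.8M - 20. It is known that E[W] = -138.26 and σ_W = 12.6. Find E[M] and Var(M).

E[M] = 65.7, Var(M) = 49

From W = -1.8M - 20: E[W] = a·E[M] + b, so E[M] = (E[W] − b)/a = (-138.26 − (-20))/(-1.8) = 65.7.
Var(W) = 12.6² = 158.76.
Var(W) = a²·Var(M), so Var(M) = 158.76/(-1.8)² = 49.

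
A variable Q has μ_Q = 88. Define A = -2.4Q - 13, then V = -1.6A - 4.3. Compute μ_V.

μ_V = 354.42

μ_A = (-2.4)·88 + (-13) = -224.2.
μ_V = (-1.6)·(-224.2) + (-4.3) = 354.42.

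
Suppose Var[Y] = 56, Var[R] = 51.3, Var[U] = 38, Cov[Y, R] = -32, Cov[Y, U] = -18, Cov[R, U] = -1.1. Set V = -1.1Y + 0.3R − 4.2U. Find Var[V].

Var[V] = a²·Var[Y] + b²·Var[R] + c²·Var[U] + 2ab·Cov[Y, R] + 2ac·Cov[Y, U] + 2bc·Cov[R, U], with a = -1.1, b = 0.3, c = -4.2.
= 67.76 + 4.617 + 670.32 + 21.12 + (-166.32) + 2.772
= 600.269.

Var[V] = 600.269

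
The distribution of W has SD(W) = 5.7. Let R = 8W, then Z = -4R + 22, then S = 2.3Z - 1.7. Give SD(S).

SD(S) = 419.52

SD(R) = |8|·5.7 = 45.6.
SD(Z) = |-4|·45.6 = 182.4.
SD(S) = |2.3|·182.4 = 419.52.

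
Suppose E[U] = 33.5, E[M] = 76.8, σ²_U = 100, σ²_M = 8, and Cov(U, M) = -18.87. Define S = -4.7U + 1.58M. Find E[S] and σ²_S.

E[S] = (-4.7)·E[U] + 1.58·E[M] = (-4.7)·33.5 + 1.58·76.8 = -36.106.
σ²_S = a²·σ²_U + b²·σ²_M + 2ab·Cov(U, M) with a = -4.7, b = 1.58.
= (-4.7)²·100 + 1.58²·8 + 2·(-4.7)·1.58·(-18.87)
= 2209 + 19.9712 + 280.25724 = 2509.22844.

E[S] = -36.106, σ²_S = 2509.22844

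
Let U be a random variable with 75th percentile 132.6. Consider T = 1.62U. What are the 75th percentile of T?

75th percentile of T = 214.812

Since a = 1.62 > 0 the transformation is increasing, so the 75th percentile of T = a·(P_{75} of U) + b = 1.62·132.6 = 214.812.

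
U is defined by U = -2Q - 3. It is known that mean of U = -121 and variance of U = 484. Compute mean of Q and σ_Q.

mean of Q = 59, σ_Q = 11

From U = -2Q - 3: mean of U = a·mean of Q + b, so mean of Q = (mean of U − b)/a = (-121 − (-3))/(-2) = 59.
σ_U = √484 = 22.
σ_U = |a|·σ_Q, so σ_Q = 22/|-2| = 11.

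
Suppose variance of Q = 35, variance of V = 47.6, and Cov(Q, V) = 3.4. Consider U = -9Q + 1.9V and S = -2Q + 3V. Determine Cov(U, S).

By bilinearity, Cov(U, S) = ac·variance of Q + bd·variance of V + (ad+bc)·Cov(Q, V), with a=-9, b=1.9, c=-2, d=3.
ac·variance of Q = (-9)·(-2)·35 = 630
bd·variance of V = 1.9·3·47.6 = 271.32
(ad+bc)·Cov(Q, V) = (-30.8)·3.4 = -104.72
Cov(U, S) = 630 + 271.32 + (-104.72) = 796.6.

Cov(U, S) = 796.6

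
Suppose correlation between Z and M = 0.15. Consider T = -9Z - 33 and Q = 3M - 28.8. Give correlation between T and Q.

correlation between T and Q = -0.15

Linear rescalings preserve |correlation|; the slopes -9 and 3 have opposite signs, so the correlation flips sign: correlation between T and Q = −correlation between Z and M = -0.15.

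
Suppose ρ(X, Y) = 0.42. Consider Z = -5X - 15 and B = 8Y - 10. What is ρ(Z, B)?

Linear rescalings preserve |correlation|; the slopes -5 and 8 have opposite signs, so the correlation flips sign: ρ(Z, B) = −ρ(X, Y) = -0.42.

ρ(Z, B) = -0.42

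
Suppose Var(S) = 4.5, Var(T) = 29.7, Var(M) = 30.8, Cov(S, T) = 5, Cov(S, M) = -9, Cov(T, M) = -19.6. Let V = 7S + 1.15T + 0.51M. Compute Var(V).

Var(V) = a²·Var(S) + b²·Var(T) + c²·Var(M) + 2ab·Cov(S, T) + 2ac·Cov(S, M) + 2bc·Cov(T, M), with a = 7, b = 1.15, c = 0.51.
= 220.5 + 39.27825 + 8.01108 + 80.5 + (-64.26) + (-22.9908)
= 261.03853.

Var(V) = 261.03853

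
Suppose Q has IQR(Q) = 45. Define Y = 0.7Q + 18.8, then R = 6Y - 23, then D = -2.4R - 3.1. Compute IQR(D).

IQR(D) = 453.6

IQR(Y) = |0.7|·45 = 31.5.
IQR(R) = |6|·31.5 = 189.
IQR(D) = |-2.4|·189 = 453.6.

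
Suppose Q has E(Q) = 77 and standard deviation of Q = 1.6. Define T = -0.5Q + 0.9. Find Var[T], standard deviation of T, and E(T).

Var[T] = 0.64, standard deviation of T = 0.8, E(T) = -37.6

T = -0.5Q + 0.9 is linear with a = -0.5, b = 0.9.
Var[Q] = 1.6² = 2.56.
Var[T] = a²·Var[Q] = (-0.5)²·2.56 = 0.64 (the additive constant 0.9 does not affect variance).
standard deviation of T = |a|·standard deviation of Q = |-0.5|·1.6 = 0.8.
E(T) = a·E(Q) + b = (-0.5)·77 + 0.9 = -37.6.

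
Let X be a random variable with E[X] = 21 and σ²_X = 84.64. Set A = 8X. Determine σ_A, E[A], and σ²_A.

A = 8X is linear with a = 8, b = 0.
σ_X = √84.64 = 9.2.
σ_A = |a|·σ_X = |8|·9.2 = 73.6.
E[A] = a·E[X] + b = 8·21 = 168.
σ²_A = a²·σ²_X = 8²·84.64 = 5416.96.

σ_A = 73.6, E[A] = 168, σ²_A = 5416.96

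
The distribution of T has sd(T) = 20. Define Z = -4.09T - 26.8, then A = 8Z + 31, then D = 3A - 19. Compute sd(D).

sd(D) = 1963.2

sd(Z) = |-4.09|·20 = 81.8.
sd(A) = |8|·81.8 = 654.4.
sd(D) = |3|·654.4 = 1963.2.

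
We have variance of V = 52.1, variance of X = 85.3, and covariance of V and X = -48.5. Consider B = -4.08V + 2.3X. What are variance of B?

variance of B = a²·variance of V + b²·variance of X + 2ab·covariance of V and X with a = -4.08, b = 2.3.
= (-4.08)²·52.1 + 2.3²·85.3 + 2·(-4.08)·2.3·(-48.5)
= 867.27744 + 451.237 + 910.248 = 2228.76244.

variance of B = 2228.76244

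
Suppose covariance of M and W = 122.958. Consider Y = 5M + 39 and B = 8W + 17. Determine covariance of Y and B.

covariance of Y and B = 4918.32

covariance of Y and B = a·c·covariance of M and W = 5·8·122.958 = 4918.32. Additive constants drop out.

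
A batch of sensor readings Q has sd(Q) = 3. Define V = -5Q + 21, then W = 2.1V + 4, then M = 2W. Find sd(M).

sd(M) = 63

sd(V) = |-5|·3 = 15.
sd(W) = |2.1|·15 = 31.5.
sd(M) = |2|·31.5 = 63.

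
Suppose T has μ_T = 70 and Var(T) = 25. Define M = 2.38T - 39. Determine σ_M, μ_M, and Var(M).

σ_M = 11.9, μ_M = 127.6, Var(M) = 141.61

M = 2.38T - 39 is linear with a = 2.38, b = -39.
σ_T = √25 = 5.
σ_M = |a|·σ_T = |2.38|·5 = 11.9.
μ_M = a·μ_T + b = 2.38·70 + (-39) = 127.6.
Var(M) = a²·Var(T) = 2.38²·25 = 141.61 (the additive constant -39 does not affect variance).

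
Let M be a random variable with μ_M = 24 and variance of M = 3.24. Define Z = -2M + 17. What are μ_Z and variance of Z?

Z = -2M + 17 is linear with a = -2, b = 17.
μ_Z = a·μ_M + b = (-2)·24 + 17 = -31.
variance of Z = a²·variance of M = (-2)²·3.24 = 12.96 (the additive constant 17 does not affect variance).

μ_Z = -31, variance of Z = 12.96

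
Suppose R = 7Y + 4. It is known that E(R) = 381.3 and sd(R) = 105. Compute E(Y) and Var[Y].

From R = 7Y + 4: E(R) = a·E(Y) + b, so E(Y) = (E(R) − b)/a = (381.3 − 4)/7 = 53.9.
Var[R] = 105² = 11025.
Var[R] = a²·Var[Y], so Var[Y] = 11025/7² = 225.

E(Y) = 53.9, Var[Y] = 225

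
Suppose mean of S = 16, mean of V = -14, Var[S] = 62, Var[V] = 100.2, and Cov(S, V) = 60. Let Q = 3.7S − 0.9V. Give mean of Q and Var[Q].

mean of Q = 71.8, Var[Q] = 530.342

mean of Q = 3.7·mean of S + (-0.9)·mean of V = 3.7·16 + (-0.9)·(-14) = 71.8.
Var[Q] = a²·Var[S] + b²·Var[V] + 2ab·Cov(S, V) with a = 3.7, b = -0.9.
= 3.7²·62 + (-0.9)²·100.2 + 2·3.7·(-0.9)·60
= 848.78 + 81.162 + (-399.6) = 530.342.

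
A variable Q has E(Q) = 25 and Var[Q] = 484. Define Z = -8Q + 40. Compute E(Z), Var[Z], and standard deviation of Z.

E(Z) = -160, Var[Z] = 30976, standard deviation of Z = 176

Z = -8Q + 40 is linear with a = -8, b = 40.
E(Z) = a·E(Q) + b = (-8)·25 + 40 = -160.
Var[Z] = a²·Var[Q] = (-8)²·484 = 30976 (the additive constant 40 does not affect variance).
standard deviation of Q = √484 = 22.
standard deviation of Z = |a|·standard deviation of Q = |-8|·22 = 176.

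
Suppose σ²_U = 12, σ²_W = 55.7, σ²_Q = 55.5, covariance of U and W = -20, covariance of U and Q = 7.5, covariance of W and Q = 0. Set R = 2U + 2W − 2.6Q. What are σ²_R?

σ²_R = 407.98

σ²_R = a²·σ²_U + b²·σ²_W + c²·σ²_Q + 2ab·covariance of U and W + 2ac·covariance of U and Q + 2bc·covariance of W and Q, with a = 2, b = 2, c = -2.6.
= 48 + 222.8 + 375.18 + (-160) + (-78) + 0
= 407.98.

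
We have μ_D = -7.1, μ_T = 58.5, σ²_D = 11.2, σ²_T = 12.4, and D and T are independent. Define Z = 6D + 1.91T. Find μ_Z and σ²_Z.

μ_Z = 6·μ_D + 1.91·μ_T = 6·(-7.1) + 1.91·58.5 = 69.135.
σ²_Z = a²·σ²_D + b²·σ²_T + 2ab·Cov(D, T) with a = 6, b = 1.91.
Independence gives Cov(D, T) = 0.
= 6²·11.2 + 1.91²·12.4 + 2·6·1.91·0
= 403.2 + 45.23644 + 0 = 448.43644.

μ_Z = 69.135, σ²_Z = 448.43644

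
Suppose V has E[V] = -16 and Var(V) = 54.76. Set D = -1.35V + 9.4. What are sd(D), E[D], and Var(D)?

D = -1.35V + 9.4 is linear with a = -1.35, b = 9.4.
sd(V) = √54.76 = 7.4.
sd(D) = |a|·sd(V) = |-1.35|·7.4 = 9.99.
E[D] = a·E[V] + b = (-1.35)·(-16) + 9.4 = 31.
Var(D) = a²·Var(V) = (-1.35)²·54.76 = 99.8001 (the additive constant 9.4 does not affect variance).

sd(D) = 9.99, E[D] = 31, Var(D) = 99.8001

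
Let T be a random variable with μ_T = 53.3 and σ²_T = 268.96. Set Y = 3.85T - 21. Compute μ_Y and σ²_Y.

μ_Y = 184.205, σ²_Y = 3986.6596

Y = 3.85T - 21 is linear with a = 3.85, b = -21.
μ_Y = a·μ_T + b = 3.85·53.3 + (-21) = 184.205.
σ²_Y = a²·σ²_T = 3.85²·268.96 = 3986.6596 (the additive constant -21 does not affect variance).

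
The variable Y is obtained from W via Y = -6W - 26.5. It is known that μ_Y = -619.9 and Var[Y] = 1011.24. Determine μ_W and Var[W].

μ_W = 98.9, Var[W] = 28.09

From Y = -6W - 26.5: μ_Y = a·μ_W + b, so μ_W = (μ_Y − b)/a = (-619.9 − (-26.5))/(-6) = 98.9.
Var[Y] = a²·Var[W], so Var[W] = 1011.24/(-6)² = 28.09.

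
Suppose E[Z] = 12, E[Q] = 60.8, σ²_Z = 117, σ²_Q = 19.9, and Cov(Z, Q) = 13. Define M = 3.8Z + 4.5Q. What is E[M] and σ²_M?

E[M] = 319.2, σ²_M = 2537.055

E[M] = 3.8·E[Z] + 4.5·E[Q] = 3.8·12 + 4.5·60.8 = 319.2.
σ²_M = a²·σ²_Z + b²·σ²_Q + 2ab·Cov(Z, Q) with a = 3.8, b = 4.5.
= 3.8²·117 + 4.5²·19.9 + 2·3.8·4.5·13
= 1689.48 + 402.975 + 444.6 = 2537.055.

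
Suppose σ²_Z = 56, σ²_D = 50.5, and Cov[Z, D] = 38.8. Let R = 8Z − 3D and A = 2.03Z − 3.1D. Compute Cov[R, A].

By bilinearity, Cov[R, A] = ac·σ²_Z + bd·σ²_D + (ad+bc)·Cov[Z, D], with a=8, b=-3, c=2.03, d=-3.1.
ac·σ²_Z = 8·2.03·56 = 909.44
bd·σ²_D = (-3)·(-3.1)·50.5 = 469.65
(ad+bc)·Cov[Z, D] = (-30.89)·38.8 = -1198.532
Cov[R, A] = 909.44 + 469.65 + (-1198.532) = 180.558.

Cov[R, A] = 180.558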